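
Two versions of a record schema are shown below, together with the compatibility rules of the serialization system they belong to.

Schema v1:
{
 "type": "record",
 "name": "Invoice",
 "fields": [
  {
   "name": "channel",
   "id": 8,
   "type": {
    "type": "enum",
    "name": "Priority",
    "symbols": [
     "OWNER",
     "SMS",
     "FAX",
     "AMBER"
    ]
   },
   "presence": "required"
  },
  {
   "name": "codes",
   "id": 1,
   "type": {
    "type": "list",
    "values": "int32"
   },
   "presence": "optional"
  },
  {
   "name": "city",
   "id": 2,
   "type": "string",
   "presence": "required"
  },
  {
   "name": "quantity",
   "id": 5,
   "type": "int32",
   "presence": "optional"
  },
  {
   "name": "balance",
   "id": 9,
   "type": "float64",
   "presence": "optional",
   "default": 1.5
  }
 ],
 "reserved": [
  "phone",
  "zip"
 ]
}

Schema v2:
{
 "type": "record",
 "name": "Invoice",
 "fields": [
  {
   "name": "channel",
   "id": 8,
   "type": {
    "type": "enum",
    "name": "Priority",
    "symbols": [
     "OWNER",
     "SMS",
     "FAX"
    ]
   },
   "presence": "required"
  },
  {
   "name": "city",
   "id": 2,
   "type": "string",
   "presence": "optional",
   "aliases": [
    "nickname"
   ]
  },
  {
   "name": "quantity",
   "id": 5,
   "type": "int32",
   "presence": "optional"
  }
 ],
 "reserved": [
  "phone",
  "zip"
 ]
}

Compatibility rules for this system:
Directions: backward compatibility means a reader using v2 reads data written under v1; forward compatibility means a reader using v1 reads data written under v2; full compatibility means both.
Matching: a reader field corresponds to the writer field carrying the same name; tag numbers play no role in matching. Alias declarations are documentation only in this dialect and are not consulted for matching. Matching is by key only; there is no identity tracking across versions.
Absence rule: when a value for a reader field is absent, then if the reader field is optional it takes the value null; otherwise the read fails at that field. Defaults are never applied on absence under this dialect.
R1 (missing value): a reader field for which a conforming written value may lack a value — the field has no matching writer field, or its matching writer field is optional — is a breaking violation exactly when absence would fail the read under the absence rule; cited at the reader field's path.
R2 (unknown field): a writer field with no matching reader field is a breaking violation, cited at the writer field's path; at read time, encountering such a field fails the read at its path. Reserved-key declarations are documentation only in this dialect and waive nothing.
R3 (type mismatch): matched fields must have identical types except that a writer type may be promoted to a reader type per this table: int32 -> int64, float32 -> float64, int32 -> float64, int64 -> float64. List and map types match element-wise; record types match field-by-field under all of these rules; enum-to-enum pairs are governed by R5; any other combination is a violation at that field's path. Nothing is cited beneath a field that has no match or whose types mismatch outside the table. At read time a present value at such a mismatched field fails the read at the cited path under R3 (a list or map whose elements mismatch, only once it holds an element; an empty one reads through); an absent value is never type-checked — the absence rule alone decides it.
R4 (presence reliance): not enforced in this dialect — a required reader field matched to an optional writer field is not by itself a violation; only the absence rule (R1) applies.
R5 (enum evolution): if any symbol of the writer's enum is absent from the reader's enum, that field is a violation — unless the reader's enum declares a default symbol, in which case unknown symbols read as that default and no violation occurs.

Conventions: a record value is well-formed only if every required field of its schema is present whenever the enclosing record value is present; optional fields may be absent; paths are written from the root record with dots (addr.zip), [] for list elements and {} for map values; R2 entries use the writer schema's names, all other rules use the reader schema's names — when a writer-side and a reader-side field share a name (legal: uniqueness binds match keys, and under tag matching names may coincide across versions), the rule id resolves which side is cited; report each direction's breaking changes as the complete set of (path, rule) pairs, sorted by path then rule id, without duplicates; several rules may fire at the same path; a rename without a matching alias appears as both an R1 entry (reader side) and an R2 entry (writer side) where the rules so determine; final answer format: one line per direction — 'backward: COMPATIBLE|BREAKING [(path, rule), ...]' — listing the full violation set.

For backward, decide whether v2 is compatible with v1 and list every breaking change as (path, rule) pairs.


backward: BREAKING [(balance, R2), (channel, R5), (codes, R2)]

the writer's type comes first in each Invoice pair
backward on Invoice — v2 reading data written by v1:
  channel: paired with writer channel (Priority -> Priority; writer required)
  city: paired with writer city (string -> string; writer required)
  quantity: paired with writer quantity (int32 -> int32; writer optional)
  writer field codes has no reader counterpart
  writer field balance has no reader counterpart
  R2 fires at balance
  R5 fires at channel
  R2 fires at codes
  => backward verdict for Invoice: BREAKING, 3 violation(s)
remaining Invoice differences; none change what is asked:
  field city in record Invoice: required changed to optional -> affects forward compatibility only, which is not asked


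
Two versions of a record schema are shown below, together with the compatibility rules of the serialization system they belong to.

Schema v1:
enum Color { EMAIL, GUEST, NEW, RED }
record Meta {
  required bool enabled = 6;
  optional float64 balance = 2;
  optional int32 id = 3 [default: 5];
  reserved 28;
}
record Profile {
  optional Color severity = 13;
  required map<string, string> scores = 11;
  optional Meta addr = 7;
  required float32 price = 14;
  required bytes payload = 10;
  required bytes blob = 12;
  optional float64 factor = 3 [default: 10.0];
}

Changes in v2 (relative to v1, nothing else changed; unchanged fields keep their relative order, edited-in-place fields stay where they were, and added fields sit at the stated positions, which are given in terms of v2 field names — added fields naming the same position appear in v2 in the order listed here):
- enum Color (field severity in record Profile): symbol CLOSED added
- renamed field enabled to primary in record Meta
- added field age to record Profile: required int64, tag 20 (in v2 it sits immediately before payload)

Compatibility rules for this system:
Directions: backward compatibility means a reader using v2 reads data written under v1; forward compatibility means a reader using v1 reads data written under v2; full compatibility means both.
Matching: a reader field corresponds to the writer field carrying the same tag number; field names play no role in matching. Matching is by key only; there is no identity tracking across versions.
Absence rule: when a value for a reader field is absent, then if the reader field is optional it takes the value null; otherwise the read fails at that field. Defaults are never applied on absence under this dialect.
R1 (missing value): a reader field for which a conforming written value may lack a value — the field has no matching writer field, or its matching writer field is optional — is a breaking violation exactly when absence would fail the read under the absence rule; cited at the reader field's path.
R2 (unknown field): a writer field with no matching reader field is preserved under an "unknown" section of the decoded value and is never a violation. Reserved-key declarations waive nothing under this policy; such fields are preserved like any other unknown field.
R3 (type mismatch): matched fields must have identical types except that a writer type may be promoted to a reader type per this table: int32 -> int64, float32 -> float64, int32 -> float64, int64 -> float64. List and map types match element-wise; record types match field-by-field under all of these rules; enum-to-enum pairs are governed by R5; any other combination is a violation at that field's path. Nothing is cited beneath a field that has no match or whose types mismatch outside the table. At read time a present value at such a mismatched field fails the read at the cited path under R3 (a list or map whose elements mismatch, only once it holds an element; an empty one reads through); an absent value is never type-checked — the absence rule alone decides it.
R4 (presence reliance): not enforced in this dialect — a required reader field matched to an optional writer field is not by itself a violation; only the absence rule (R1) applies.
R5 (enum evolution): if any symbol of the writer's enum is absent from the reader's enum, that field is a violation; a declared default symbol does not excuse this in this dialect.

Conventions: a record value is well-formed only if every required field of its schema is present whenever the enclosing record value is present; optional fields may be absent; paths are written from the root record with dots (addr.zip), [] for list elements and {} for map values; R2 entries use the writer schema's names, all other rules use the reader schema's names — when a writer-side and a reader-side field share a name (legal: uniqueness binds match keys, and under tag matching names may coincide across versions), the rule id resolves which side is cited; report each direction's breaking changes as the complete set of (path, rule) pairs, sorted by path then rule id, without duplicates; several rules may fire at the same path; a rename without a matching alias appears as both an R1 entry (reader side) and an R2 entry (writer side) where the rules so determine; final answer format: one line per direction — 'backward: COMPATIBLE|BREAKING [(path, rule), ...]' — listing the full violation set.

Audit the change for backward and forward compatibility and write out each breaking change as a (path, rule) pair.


the writer's type comes first in each Profile pair
backward for Profile (reader v2, writer v1):
  severity: Color -> Color, writer optional; from severity
  scores: map<string, string> -> map<string, string>, writer required; from scores
  addr: Meta -> Meta, writer optional; from addr
  price: float32 -> float32, writer required; from price
  age has no writer counterpart
  payload: bytes -> bytes, writer required; from payload
  blob: bytes -> bytes, writer required; from blob
  factor: float64 -> float64, writer optional; from factor
  addr.primary: bool -> bool, writer required; from addr.enabled
  addr.balance: float64 -> float64, writer optional; from addr.balance
  addr.id: int32 -> int32, writer optional; from addr.id
  rule R1 violated at age
  backward on Profile therefore BREAKING (1)
forward for Profile (reader v1, writer v2):
  severity: Color -> Color, writer optional; from severity
  scores: map<string, string> -> map<string, string>, writer required; from scores
  addr: Meta -> Meta, writer optional; from addr
  price: float32 -> float32, writer required; from price
  payload: bytes -> bytes, writer required; from payload
  blob: bytes -> bytes, writer required; from blob
  factor: float64 -> float64, writer optional; from factor
  leftover writer field: age
  addr.enabled: bool -> bool, writer required; from addr.primary
  addr.balance: float64 -> float64, writer optional; from addr.balance
  addr.id: int32 -> int32, writer optional; from addr.id
  rule R5 violated at severity
  forward on Profile therefore BREAKING (1)

backward: BREAKING [(age, R1)]; forward: BREAKING [(severity, R5)]


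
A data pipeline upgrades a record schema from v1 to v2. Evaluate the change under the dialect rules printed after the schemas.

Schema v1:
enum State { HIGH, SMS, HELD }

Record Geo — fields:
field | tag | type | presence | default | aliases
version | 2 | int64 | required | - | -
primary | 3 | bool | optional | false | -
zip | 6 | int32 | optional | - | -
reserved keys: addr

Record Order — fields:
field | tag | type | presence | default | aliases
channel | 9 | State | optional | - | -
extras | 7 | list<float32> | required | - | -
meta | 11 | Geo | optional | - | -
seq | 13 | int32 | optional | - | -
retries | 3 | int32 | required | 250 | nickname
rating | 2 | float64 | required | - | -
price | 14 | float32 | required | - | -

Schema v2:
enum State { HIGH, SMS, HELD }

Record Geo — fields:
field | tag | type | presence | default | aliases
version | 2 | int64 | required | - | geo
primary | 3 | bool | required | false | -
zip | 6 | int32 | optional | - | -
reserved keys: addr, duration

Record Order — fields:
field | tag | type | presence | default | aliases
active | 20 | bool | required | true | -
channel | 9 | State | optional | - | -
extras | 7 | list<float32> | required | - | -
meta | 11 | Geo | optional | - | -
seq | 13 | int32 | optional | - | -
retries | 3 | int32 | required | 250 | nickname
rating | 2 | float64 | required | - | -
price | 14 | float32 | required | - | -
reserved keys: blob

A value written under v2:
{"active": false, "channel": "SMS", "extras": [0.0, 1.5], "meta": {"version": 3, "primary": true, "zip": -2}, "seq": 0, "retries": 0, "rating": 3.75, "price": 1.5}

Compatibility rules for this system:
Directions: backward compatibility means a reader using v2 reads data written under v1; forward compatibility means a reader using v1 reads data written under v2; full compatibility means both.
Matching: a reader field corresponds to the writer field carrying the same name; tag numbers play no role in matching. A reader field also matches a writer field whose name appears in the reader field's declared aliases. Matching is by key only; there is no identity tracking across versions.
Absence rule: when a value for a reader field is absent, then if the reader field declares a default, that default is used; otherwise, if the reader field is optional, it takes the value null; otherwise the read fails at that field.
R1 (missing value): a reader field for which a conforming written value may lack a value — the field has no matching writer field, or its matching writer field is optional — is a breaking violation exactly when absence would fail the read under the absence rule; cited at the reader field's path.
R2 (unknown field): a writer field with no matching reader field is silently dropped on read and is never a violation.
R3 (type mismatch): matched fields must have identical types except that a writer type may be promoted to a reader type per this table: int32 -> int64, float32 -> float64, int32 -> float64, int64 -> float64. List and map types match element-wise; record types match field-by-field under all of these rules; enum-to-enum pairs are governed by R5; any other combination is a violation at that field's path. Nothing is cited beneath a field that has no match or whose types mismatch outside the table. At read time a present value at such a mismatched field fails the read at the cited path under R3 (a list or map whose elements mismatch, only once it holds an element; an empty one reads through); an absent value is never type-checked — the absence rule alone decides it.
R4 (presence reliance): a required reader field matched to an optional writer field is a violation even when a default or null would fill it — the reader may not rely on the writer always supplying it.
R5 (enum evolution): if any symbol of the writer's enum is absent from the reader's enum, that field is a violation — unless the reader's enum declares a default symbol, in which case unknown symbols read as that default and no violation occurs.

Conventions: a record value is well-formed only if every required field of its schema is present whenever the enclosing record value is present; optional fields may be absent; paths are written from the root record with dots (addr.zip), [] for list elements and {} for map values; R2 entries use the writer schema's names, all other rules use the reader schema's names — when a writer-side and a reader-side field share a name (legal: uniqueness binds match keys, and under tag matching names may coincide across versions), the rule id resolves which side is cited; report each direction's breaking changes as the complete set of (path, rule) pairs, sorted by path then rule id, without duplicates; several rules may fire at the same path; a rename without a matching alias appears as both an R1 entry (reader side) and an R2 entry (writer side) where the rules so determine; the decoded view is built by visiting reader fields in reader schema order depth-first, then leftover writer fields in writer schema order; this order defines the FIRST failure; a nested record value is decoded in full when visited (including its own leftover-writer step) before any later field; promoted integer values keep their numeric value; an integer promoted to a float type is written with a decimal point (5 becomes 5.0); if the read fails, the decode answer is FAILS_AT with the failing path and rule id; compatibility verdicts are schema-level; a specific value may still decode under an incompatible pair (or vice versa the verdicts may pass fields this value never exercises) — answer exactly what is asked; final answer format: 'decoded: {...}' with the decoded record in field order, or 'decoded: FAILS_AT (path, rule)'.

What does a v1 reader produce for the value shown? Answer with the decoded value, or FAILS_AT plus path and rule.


the writer's type comes first in each Order pair
decode walk for Order under reader schema v1:
  channel := "SMS"
  extras := [0.0, 1.5]
  meta.version := 3
  meta.primary := true
  meta.zip := -2
  seq := 0
  retries := 0
  rating := 3.75
  price := 1.5
  writer active: unmatched, discarded
  => decoded: {"channel": "SMS", "extras": [0.0, 1.5], "meta": {"version": 3, "primary": true, "zip": -2}, "seq": 0, "retries": 0, "rating": 3.75, "price": 1.5}
remaining Order differences; none change what is asked:
  field primary in record Geo: optional changed to required -> shifts the Order verdicts, not this decode
  added field active to record Order: required bool, tag 20, default true (in v2 it sits immediately before channel) -> triggers nothing under the printed rules; the Order answer is the same either way

decoded: {"channel": "SMS", "extras": [0.0, 1.5], "meta": {"version": 3, "primary": true, "zip": -2}, "seq": 0, "retries": 0, "rating": 3.75, "price": 1.5}


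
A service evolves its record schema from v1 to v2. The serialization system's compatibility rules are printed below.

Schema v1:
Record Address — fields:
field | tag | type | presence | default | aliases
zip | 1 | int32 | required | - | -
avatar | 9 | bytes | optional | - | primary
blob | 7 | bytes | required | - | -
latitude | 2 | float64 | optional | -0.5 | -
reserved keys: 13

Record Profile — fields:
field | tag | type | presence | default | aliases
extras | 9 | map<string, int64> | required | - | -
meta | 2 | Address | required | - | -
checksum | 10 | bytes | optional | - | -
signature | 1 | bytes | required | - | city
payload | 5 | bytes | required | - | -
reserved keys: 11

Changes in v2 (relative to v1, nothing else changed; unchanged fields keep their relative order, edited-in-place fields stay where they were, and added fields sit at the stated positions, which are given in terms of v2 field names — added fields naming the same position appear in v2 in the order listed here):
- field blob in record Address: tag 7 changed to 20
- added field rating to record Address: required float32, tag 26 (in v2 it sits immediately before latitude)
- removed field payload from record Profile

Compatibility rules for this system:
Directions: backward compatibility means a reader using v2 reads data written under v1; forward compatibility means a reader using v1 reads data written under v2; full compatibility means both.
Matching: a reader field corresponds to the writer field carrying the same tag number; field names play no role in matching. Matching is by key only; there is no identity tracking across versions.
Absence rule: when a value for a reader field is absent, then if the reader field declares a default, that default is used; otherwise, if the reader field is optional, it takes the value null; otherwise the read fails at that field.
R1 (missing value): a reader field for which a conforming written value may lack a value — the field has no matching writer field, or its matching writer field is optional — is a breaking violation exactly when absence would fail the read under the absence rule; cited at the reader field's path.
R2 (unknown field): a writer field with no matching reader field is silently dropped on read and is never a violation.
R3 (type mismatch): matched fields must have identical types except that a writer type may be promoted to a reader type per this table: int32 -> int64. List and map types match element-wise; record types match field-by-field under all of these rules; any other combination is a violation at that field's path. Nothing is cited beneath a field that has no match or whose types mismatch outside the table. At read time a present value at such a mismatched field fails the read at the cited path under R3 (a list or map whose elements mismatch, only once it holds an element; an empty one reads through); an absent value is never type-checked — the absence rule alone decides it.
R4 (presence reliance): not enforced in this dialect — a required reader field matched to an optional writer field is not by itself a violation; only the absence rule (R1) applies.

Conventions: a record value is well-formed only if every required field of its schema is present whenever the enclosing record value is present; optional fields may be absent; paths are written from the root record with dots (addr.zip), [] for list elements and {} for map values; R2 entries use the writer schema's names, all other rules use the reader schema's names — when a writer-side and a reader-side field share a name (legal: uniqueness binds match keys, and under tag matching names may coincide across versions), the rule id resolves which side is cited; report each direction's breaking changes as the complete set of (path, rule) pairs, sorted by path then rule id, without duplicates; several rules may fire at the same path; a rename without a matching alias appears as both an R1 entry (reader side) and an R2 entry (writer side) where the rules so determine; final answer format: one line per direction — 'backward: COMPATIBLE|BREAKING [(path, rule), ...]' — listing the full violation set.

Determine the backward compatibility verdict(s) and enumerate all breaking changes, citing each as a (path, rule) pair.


each type pair in Profile: writer, then reader
backward for Profile (reader v2, writer v1):
  extras <- extras (map<string, int64> -> map<string, int64>, writer required)
  meta <- meta (Address -> Address, writer required)
  checksum <- checksum (bytes -> bytes, writer optional)
  signature <- signature (bytes -> bytes, writer required)
  writer payload: unknown to reader
  meta.zip <- meta.zip (int32 -> int32, writer required)
  meta.avatar <- meta.avatar (bytes -> bytes, writer optional)
  no writer field matches reader meta.blob
  no writer field matches reader meta.rating
  meta.latitude <- meta.latitude (float64 -> float64, writer optional)
  writer meta.blob: unknown to reader
  rule R1 violated at meta.blob
  rule R1 violated at meta.rating
  => 2 violation(s): backward is BREAKING for Profile
ruling out the remaining Profile differences:
  removed field payload from record Profile -> affects forward compatibility only, which is not asked

backward: BREAKING [(meta.blob, R1), (meta.rating, R1)]


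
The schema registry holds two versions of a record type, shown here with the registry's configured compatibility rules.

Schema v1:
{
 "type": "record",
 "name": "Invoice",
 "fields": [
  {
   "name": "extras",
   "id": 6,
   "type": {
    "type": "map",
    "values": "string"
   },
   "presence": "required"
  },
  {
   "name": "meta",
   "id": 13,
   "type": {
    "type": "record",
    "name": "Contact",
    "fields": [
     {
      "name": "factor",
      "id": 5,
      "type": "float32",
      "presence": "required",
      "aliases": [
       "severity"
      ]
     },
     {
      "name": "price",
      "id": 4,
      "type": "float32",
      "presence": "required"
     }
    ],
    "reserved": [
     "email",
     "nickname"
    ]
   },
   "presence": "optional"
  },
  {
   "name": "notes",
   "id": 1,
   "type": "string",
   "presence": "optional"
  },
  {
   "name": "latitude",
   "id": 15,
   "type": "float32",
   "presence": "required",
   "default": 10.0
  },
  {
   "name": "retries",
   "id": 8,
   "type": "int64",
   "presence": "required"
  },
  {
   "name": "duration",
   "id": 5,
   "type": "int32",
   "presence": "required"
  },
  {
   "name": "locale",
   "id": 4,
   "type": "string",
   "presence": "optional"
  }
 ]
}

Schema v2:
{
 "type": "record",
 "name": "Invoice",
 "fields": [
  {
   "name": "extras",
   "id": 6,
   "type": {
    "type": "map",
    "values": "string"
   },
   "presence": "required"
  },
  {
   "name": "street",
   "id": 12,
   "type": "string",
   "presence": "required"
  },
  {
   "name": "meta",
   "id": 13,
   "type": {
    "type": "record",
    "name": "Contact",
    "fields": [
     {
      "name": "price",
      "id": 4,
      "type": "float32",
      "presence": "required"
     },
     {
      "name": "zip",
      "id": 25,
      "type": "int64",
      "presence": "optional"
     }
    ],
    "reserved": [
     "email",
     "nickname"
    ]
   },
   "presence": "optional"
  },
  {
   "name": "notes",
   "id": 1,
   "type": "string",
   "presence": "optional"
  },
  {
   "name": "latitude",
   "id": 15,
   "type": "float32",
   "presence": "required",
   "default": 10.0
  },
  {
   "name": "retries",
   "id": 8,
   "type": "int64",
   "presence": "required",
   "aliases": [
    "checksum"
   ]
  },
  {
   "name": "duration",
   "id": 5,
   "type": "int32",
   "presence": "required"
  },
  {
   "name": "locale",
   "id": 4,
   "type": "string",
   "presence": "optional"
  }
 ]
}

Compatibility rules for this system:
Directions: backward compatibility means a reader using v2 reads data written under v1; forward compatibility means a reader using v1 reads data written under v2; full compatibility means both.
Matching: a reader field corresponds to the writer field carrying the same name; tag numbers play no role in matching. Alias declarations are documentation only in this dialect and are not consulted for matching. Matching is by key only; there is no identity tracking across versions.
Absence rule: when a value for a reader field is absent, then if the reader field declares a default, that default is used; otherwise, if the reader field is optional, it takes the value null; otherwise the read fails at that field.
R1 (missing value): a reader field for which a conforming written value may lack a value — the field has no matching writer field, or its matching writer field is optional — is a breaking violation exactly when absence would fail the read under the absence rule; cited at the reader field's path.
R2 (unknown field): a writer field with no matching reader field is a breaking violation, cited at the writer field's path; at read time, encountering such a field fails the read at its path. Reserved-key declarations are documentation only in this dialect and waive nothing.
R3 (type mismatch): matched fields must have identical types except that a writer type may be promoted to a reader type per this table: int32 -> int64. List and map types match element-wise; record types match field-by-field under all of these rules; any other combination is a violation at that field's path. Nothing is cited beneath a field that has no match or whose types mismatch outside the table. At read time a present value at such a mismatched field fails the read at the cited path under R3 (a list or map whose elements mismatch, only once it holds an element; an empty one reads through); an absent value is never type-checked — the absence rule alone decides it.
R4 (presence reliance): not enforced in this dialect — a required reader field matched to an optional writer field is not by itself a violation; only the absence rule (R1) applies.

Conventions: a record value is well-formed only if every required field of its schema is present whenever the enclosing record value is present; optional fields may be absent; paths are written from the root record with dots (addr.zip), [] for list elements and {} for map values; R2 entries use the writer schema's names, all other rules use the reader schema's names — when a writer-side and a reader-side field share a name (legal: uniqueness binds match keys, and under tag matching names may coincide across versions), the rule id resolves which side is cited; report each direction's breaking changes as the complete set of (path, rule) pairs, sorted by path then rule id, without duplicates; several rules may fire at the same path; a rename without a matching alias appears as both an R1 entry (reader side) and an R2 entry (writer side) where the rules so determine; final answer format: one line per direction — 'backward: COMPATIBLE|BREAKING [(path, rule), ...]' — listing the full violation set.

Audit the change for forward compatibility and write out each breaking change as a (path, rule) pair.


the writer's type comes first in each Invoice pair
checking forward for Invoice: reader v1 against writer v2:
  extras <- extras (map<string, string> -> map<string, string>, writer required)
  meta <- meta (Contact -> Contact, writer optional)
  notes <- notes (string -> string, writer optional)
  latitude <- latitude (float32 -> float32, writer required)
  retries <- retries (int64 -> int64, writer required)
  duration <- duration (int32 -> int32, writer required)
  locale <- locale (string -> string, writer optional)
  writer street: unknown to reader
  meta.factor has no writer counterpart
  meta.price <- meta.price (float32 -> float32, writer required)
  writer meta.zip: unknown to reader
  violation R1 at meta.factor
  violation R2 at meta.zip
  violation R2 at street
  => forward verdict for Invoice: BREAKING, 3 violation(s)

forward: BREAKING [(meta.factor, R1), (meta.zip, R2), (street, R2)]


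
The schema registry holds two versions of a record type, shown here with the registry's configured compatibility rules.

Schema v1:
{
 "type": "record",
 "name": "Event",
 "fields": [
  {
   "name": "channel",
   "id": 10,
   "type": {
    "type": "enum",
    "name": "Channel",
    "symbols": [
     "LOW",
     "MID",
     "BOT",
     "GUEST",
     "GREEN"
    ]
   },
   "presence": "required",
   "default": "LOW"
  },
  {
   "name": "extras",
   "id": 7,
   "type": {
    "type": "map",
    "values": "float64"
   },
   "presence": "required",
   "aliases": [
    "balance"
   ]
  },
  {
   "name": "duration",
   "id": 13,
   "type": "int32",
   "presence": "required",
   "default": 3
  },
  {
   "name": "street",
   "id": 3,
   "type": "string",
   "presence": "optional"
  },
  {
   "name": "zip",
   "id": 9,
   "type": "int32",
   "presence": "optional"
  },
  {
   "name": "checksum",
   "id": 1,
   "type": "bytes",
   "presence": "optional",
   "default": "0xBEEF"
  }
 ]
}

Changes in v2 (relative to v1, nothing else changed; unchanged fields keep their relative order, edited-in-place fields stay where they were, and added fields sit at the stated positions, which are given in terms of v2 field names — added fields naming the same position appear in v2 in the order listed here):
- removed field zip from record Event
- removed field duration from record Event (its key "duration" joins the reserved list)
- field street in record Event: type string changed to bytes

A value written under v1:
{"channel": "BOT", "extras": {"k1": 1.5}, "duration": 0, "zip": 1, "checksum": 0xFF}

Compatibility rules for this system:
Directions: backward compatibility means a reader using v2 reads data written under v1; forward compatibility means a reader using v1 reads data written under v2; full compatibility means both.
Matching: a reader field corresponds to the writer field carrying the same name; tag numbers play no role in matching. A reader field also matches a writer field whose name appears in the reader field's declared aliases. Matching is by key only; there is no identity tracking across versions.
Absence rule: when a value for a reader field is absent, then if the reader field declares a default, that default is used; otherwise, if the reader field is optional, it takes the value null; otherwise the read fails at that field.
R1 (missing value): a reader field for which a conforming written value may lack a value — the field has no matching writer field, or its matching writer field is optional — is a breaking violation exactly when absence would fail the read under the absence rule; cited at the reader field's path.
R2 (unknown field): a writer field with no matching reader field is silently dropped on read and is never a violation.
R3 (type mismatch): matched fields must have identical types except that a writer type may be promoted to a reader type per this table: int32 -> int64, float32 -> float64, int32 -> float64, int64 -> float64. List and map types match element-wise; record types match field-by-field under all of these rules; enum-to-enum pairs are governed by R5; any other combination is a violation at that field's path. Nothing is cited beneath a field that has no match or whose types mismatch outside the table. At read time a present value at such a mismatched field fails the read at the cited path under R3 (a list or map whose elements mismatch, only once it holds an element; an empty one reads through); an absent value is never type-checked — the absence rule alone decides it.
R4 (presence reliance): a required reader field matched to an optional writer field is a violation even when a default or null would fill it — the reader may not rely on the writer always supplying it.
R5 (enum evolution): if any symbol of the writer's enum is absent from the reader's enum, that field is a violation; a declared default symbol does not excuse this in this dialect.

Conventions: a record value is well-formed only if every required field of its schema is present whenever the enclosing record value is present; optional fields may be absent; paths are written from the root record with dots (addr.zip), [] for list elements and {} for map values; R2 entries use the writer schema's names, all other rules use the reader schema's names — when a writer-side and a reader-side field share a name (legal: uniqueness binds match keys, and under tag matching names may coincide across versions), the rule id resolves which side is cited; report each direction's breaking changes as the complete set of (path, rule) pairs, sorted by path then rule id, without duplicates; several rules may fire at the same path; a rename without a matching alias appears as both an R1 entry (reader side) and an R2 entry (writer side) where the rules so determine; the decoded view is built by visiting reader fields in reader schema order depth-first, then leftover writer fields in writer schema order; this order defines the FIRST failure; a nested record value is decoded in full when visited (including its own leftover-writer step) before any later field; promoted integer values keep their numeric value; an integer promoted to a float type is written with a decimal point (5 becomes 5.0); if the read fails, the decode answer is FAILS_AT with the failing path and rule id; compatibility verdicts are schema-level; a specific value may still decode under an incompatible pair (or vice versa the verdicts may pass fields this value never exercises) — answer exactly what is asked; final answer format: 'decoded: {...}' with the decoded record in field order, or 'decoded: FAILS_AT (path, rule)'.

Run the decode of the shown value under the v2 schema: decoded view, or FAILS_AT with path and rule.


in Event below, arrows point writer -> reader
decode walk for Event under reader schema v2:
  channel := "BOT"
  extras := {"k1": 1.5}
  street := null (absent, optional -> null)
  checksum := 0xFF
  writer duration: unknown -> dropped
  writer zip: unknown -> dropped
  => decoded: {"channel": "BOT", "extras": {"k1": 1.5}, "street": null, "checksum": 0xFF}
diffs on Event not affecting the asked answer:
  field street in record Event: type string changed to bytes -> affects the rule determinations only; this particular Event value decodes identically

decoded: {"channel": "BOT", "extras": {"k1": 1.5}, "street": null, "checksum": 0xFF}


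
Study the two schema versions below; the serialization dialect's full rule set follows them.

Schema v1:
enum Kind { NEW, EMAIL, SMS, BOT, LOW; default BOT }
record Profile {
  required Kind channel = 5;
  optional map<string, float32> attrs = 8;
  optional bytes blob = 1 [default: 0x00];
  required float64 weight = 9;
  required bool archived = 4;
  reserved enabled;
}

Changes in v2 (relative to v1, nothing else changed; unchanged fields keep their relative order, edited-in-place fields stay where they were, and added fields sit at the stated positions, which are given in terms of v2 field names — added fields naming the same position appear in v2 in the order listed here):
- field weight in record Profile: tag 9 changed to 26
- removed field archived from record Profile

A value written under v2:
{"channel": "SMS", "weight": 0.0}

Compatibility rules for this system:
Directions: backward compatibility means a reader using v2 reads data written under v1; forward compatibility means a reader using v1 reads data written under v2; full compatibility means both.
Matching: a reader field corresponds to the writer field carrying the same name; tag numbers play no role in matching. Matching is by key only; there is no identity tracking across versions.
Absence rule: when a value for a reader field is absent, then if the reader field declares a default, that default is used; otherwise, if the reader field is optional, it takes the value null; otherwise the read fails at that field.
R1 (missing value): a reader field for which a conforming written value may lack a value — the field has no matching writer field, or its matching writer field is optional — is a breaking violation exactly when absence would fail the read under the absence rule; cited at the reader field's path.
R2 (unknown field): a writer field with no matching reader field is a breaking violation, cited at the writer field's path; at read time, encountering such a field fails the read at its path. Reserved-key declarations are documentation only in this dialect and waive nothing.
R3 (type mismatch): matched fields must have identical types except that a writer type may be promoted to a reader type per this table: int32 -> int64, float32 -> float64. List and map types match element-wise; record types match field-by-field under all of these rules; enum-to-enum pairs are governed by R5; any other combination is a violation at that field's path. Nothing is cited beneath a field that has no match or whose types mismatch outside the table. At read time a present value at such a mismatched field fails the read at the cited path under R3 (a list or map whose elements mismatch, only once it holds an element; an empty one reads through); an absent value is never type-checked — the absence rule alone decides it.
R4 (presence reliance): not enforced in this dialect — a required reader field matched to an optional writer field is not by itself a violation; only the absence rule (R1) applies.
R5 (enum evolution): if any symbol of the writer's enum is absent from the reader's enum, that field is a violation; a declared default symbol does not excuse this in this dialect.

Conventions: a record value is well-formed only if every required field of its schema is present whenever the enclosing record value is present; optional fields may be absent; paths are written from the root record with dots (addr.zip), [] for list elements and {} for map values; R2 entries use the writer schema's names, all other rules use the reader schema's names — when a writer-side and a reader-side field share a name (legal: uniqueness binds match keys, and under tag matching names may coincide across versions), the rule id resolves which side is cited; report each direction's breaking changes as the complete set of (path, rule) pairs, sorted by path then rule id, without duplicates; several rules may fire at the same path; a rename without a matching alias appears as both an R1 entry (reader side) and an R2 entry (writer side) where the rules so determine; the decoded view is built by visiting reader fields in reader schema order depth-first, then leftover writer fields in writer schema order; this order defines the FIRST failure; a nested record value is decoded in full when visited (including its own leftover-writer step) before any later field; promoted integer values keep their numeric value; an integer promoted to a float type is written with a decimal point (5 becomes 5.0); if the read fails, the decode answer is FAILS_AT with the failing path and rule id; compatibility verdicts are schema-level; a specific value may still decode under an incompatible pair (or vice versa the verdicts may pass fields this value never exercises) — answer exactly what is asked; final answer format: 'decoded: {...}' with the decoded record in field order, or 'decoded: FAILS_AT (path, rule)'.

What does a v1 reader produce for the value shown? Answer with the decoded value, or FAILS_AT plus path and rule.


decoded: FAILS_AT (archived, R1)

each type pair in Profile: writer, then reader
decode (reader v1):
  channel := "SMS"
  attrs := null (absent, optional -> null)
  blob := 0x00 (absent -> default)
  weight := 0.0
  read fails at archived under R1 (no fill)
  => FAILS_AT (archived, R1)
remaining Profile differences; none change what is asked:
  field weight in record Profile: tag 9 changed to 26 -> triggers nothing under the printed rules; the Profile answer is the same either way
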